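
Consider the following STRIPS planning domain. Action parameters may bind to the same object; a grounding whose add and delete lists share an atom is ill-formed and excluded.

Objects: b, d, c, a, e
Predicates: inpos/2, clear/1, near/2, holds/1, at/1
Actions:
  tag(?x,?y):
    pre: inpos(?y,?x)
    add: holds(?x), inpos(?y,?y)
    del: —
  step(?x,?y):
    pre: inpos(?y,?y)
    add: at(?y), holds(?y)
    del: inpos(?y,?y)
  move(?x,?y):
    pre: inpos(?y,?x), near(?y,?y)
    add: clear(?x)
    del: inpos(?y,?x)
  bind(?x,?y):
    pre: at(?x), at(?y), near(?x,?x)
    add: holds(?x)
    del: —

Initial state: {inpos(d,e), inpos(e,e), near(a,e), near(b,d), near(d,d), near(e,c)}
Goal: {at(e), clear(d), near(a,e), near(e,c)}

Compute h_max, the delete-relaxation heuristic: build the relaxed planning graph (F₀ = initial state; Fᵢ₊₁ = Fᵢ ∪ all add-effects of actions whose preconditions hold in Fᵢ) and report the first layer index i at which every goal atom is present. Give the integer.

F0 = init (6 atoms)
F1 = F0 ∪ {at(e), clear(e), holds(e), inpos(d,d)}  (10 atoms)
F2 = F1 ∪ {at(d), clear(d), holds(d)}  (13 atoms)
goal ⊆ F2  ⇒  h_max = 2

2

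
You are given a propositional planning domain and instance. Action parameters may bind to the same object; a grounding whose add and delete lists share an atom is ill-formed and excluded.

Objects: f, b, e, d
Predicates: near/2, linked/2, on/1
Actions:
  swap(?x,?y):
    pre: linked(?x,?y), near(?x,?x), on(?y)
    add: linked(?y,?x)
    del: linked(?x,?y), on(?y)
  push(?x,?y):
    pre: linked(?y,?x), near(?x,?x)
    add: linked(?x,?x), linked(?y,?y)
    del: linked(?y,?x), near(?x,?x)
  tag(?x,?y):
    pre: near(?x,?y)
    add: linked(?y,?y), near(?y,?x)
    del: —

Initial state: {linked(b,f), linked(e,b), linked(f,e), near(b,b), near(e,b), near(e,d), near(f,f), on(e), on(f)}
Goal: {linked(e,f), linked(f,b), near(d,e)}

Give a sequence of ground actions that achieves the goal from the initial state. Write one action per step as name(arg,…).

1. swap(f,e)  →  {linked(b,f), linked(e,b), linked(e,f), near(b,b), near(e,b), near(e,d), near(f,f), on(f)}
2. swap(b,f)  →  {linked(e,b), linked(e,f), linked(f,b), near(b,b), near(e,b), near(e,d), near(f,f)}
3. tag(e,d)  →  {linked(d,d), linked(e,b), linked(e,f), linked(f,b), near(b,b), near(d,e), near(e,b), near(e,d), near(f,f)}

swap(f,e); swap(b,f); tag(e,d)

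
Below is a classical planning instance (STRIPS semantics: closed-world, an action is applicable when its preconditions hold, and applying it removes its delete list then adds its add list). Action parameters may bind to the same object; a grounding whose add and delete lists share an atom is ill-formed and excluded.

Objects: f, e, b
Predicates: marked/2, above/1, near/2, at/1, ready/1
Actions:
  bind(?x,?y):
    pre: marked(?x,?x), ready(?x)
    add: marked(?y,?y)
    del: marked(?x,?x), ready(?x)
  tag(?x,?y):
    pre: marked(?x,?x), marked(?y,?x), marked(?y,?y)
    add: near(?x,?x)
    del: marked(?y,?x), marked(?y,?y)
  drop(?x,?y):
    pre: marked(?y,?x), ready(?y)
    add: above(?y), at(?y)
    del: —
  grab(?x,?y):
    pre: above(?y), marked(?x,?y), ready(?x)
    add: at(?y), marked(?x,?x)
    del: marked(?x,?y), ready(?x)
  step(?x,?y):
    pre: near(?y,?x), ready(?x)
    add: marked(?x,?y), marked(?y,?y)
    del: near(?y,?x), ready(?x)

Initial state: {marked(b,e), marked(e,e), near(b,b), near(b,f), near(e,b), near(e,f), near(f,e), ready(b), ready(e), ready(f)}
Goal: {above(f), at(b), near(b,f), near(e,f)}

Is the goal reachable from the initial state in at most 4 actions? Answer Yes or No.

1. bind(e,f)  →  {marked(b,e), marked(f,f), near(b,b), near(b,f), near(e,b), near(e,f), near(f,e), ready(b), ready(f)}
2. drop(f,f)  →  {above(f), at(f), marked(b,e), marked(f,f), near(b,b), near(b,f), near(e,b), near(e,f), near(f,e), ready(b), ready(f)}
3. drop(e,b)  →  {above(b), above(f), at(b), at(f), marked(b,e), marked(f,f), near(b,b), near(b,f), near(e,b), near(e,f), near(f,e), ready(b), ready(f)}
optimal plan length = 3; 3 ≤ 4

Yes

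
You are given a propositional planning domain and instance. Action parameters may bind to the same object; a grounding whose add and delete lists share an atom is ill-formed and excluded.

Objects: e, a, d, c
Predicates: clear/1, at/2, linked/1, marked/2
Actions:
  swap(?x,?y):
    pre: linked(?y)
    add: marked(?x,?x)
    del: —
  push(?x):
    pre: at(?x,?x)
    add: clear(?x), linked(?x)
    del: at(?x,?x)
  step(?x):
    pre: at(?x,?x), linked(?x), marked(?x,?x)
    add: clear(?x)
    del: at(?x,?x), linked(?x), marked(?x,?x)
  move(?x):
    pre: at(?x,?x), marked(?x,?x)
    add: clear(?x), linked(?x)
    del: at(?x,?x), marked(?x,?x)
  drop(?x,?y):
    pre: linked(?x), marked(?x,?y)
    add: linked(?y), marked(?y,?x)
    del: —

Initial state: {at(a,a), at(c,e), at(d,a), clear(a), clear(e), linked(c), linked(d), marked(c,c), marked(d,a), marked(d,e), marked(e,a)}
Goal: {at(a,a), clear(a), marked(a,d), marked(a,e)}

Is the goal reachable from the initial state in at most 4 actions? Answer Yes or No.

Yes

1. drop(d,e)  →  {at(a,a), at(c,e), at(d,a), clear(a), clear(e), linked(c), linked(d), linked(e), marked(c,c), marked(d,a), marked(d,e), marked(e,a), marked(e,d)}
2. drop(e,a)  →  {at(a,a), at(c,e), at(d,a), clear(a), clear(e), linked(a), linked(c), linked(d), linked(e), marked(a,e), marked(c,c), marked(d,a), marked(d,e), marked(e,a), marked(e,d)}
3. drop(d,a)  →  {at(a,a), at(c,e), at(d,a), clear(a), clear(e), linked(a), linked(c), linked(d), linked(e), marked(a,d), marked(a,e), marked(c,c), marked(d,a), marked(d,e), marked(e,a), marked(e,d)}
optimal plan length = 3; 3 ≤ 4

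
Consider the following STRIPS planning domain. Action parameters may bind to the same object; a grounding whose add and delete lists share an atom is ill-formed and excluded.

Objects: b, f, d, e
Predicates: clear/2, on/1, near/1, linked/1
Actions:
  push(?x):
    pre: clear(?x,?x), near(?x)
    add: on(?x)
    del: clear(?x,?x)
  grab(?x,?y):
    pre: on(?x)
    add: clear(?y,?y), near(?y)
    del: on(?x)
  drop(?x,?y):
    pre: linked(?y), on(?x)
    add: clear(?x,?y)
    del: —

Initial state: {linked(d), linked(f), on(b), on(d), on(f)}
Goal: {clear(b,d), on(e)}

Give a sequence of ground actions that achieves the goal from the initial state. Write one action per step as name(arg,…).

grab(f,e); push(e); drop(b,d)

1. grab(f,e)  →  {clear(e,e), linked(d), linked(f), near(e), on(b), on(d)}
2. push(e)  →  {linked(d), linked(f), near(e), on(b), on(d), on(e)}
3. drop(b,d)  →  {clear(b,d), linked(d), linked(f), near(e), on(b), on(d), on(e)}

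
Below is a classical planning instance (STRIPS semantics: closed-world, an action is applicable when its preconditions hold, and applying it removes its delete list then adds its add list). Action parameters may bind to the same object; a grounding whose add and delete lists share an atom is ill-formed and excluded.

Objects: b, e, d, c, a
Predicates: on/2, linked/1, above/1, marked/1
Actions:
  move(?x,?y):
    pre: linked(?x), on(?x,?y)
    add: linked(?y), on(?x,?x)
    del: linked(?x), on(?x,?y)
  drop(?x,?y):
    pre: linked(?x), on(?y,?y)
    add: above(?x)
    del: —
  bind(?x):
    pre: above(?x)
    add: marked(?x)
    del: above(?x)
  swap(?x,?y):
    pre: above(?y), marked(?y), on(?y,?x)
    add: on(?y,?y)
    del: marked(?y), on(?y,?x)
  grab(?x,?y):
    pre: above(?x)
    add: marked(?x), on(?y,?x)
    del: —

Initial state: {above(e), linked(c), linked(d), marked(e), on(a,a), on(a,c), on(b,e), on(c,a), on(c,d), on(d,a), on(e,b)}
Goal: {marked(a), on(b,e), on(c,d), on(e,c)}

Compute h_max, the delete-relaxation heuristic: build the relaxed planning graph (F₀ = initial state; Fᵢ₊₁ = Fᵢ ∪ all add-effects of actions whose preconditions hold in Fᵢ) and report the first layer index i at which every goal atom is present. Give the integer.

F0 = init (11 atoms)
F1 = F0 ∪ {above(c), above(d), linked(a), on(a,e), on(c,c), on(c,e), on(d,d), on(d,e), on(e,e)}  (20 atoms)
F2 = F1 ∪ {above(a), linked(e), marked(c), marked(d), on(a,d), on(b,c), on(b,d), on(d,c), on(e,c), on(e,d)}  (30 atoms)
F3 = F2 ∪ {linked(b), marked(a), on(b,a), on(e,a)}  (34 atoms)
goal ⊆ F3  ⇒  h_max = 3

3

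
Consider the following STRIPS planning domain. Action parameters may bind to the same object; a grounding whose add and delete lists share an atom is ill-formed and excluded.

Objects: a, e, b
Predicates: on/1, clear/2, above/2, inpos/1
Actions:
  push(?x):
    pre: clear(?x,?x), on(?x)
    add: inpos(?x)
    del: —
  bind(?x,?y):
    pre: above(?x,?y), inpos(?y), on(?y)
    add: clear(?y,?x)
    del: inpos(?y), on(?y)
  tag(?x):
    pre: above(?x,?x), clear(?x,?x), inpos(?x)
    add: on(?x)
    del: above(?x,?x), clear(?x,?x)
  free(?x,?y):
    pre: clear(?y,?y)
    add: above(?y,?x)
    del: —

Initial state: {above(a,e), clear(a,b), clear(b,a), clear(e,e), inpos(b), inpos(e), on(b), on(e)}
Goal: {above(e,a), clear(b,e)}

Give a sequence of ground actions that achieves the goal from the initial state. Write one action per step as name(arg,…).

free(a,e); free(b,e); bind(e,b)

1. free(a,e)  →  {above(a,e), above(e,a), clear(a,b), clear(b,a), clear(e,e), inpos(b), inpos(e), on(b), on(e)}
2. free(b,e)  →  {above(a,e), above(e,a), above(e,b), clear(a,b), clear(b,a), clear(e,e), inpos(b), inpos(e), on(b), on(e)}
3. bind(e,b)  →  {above(a,e), above(e,a), above(e,b), clear(a,b), clear(b,a), clear(b,e), clear(e,e), inpos(e), on(e)}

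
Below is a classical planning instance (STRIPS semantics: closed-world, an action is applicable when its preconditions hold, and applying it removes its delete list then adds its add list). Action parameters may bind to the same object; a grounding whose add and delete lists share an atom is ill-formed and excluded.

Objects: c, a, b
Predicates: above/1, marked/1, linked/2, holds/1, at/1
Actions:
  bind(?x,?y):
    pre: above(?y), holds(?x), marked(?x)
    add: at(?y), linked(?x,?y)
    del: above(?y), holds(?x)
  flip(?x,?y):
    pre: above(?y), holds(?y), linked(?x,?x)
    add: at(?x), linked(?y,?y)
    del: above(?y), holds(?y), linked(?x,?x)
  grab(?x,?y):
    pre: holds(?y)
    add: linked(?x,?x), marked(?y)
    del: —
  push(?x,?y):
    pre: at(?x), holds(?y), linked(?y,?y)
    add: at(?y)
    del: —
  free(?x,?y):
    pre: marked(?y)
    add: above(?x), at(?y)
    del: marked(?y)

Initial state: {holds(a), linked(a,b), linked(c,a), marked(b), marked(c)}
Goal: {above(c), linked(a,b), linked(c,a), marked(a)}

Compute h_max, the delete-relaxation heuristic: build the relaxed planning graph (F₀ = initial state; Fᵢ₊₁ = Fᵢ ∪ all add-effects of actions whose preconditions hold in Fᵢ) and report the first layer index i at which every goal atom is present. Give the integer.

1

F0 = init (5 atoms)
F1 = F0 ∪ {above(a), above(b), above(c), at(b), at(c), linked(a,a), linked(b,b), linked(c,c), marked(a)}  (14 atoms)
goal ⊆ F1  ⇒  h_max = 1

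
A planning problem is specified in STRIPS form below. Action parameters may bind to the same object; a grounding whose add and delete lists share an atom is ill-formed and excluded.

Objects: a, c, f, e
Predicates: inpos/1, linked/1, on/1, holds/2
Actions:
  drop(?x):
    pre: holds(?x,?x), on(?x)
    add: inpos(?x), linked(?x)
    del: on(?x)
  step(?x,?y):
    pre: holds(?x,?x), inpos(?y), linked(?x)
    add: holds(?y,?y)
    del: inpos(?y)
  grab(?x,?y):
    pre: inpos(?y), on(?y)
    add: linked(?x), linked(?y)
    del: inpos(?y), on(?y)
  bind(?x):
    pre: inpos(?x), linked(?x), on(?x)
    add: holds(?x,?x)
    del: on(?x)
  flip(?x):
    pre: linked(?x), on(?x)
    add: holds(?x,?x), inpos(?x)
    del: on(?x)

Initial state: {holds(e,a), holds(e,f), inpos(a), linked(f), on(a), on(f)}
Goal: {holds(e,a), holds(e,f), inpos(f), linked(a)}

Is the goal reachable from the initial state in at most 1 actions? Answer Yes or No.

No

1. grab(a,a)  →  {holds(e,a), holds(e,f), linked(a), linked(f), on(f)}
2. flip(f)  →  {holds(e,a), holds(e,f), holds(f,f), inpos(f), linked(a), linked(f)}
optimal plan length = 2; 2 > 1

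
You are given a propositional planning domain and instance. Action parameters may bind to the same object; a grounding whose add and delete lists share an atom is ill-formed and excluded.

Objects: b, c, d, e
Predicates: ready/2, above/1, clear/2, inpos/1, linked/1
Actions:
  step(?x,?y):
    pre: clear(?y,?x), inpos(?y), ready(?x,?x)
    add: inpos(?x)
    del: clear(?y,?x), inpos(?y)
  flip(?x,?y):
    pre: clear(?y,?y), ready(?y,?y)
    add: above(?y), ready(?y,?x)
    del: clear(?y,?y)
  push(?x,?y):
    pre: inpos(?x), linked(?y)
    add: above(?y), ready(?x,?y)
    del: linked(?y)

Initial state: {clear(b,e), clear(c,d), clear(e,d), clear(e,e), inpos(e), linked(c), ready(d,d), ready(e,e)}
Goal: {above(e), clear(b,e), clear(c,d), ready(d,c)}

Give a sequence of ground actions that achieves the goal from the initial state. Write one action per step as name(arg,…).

1. step(d,e)  →  {clear(b,e), clear(c,d), clear(e,e), inpos(d), linked(c), ready(d,d), ready(e,e)}
2. flip(b,e)  →  {above(e), clear(b,e), clear(c,d), inpos(d), linked(c), ready(d,d), ready(e,b), ready(e,e)}
3. push(d,c)  →  {above(c), above(e), clear(b,e), clear(c,d), inpos(d), ready(d,c), ready(d,d), ready(e,b), ready(e,e)}

step(d,e); flip(b,e); push(d,c)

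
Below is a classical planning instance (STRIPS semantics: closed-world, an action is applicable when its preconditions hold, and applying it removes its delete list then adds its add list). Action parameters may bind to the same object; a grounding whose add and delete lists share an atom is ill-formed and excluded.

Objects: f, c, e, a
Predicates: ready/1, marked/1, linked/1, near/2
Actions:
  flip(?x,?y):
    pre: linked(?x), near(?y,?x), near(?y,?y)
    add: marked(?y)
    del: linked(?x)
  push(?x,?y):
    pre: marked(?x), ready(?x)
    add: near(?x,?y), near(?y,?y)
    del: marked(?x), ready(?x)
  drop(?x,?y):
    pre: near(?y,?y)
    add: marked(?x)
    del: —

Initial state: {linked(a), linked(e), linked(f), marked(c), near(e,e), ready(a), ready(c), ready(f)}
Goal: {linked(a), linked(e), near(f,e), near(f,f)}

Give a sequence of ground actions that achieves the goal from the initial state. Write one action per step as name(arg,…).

1. push(c,f)  →  {linked(a), linked(e), linked(f), near(c,f), near(e,e), near(f,f), ready(a), ready(f)}
2. flip(f,f)  →  {linked(a), linked(e), marked(f), near(c,f), near(e,e), near(f,f), ready(a), ready(f)}
3. push(f,e)  →  {linked(a), linked(e), near(c,f), near(e,e), near(f,e), near(f,f), ready(a)}

push(c,f); flip(f,f); push(f,e)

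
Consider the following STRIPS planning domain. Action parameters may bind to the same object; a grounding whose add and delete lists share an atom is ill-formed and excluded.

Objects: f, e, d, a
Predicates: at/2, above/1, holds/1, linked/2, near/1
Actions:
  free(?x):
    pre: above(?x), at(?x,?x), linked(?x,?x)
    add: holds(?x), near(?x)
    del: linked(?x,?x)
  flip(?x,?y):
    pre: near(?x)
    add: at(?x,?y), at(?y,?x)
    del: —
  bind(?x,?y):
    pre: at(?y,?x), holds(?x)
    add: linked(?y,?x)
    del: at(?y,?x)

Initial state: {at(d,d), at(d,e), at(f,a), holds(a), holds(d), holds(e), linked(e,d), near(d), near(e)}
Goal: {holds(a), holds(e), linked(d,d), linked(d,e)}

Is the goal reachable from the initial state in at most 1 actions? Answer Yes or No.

1. bind(e,d)  →  {at(d,d), at(f,a), holds(a), holds(d), holds(e), linked(d,e), linked(e,d), near(d), near(e)}
2. bind(d,d)  →  {at(f,a), holds(a), holds(d), holds(e), linked(d,d), linked(d,e), linked(e,d), near(d), near(e)}
optimal plan length = 2; 2 > 1

No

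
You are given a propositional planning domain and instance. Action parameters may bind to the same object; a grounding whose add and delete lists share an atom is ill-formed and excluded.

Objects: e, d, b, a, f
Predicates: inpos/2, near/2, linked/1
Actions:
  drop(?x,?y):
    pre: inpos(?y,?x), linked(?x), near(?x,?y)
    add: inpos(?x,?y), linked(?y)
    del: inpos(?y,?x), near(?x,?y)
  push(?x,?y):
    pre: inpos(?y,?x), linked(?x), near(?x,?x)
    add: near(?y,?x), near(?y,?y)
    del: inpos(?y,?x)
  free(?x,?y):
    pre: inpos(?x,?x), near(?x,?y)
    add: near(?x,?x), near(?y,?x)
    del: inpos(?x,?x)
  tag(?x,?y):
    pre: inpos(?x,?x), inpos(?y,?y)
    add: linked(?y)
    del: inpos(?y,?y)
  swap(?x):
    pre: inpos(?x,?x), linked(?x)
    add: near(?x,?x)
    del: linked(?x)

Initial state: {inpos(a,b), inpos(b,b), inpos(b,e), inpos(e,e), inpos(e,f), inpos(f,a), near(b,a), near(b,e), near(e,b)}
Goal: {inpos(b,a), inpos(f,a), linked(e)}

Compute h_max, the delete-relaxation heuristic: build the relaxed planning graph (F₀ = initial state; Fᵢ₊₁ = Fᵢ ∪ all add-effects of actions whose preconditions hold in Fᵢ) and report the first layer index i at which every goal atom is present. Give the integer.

2

F0 = init (9 atoms)
F1 = F0 ∪ {linked(b), linked(e), near(a,b), near(b,b), near(e,e)}  (14 atoms)
F2 = F1 ∪ {inpos(b,a), inpos(e,b), linked(a), near(a,a)}  (18 atoms)
goal ⊆ F2  ⇒  h_max = 2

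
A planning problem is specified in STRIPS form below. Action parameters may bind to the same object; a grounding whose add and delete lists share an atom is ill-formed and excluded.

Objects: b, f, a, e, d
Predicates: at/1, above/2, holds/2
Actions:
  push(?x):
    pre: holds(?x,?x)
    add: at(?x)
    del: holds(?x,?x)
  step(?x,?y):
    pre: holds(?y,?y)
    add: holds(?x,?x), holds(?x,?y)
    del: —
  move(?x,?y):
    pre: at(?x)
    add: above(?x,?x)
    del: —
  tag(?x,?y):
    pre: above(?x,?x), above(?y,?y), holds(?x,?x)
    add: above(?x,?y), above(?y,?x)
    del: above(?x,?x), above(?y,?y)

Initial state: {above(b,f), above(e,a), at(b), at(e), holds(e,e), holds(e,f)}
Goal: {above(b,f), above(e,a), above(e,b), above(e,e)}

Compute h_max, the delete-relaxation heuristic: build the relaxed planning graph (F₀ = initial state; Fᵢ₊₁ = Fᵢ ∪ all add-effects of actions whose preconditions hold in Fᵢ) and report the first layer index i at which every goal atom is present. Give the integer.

F0 = init (6 atoms)
F1 = F0 ∪ {above(b,b), above(e,e), holds(a,a), holds(a,e), holds(b,b), holds(b,e), holds(d,d), holds(d,e), holds(f,e), holds(f,f)}  (16 atoms)
F2 = F1 ∪ {above(b,e), above(e,b), at(a), at(d), at(f), holds(a,b), holds(a,d), holds(a,f), holds(b,a), holds(b,d), holds(b,f), holds(d,a), holds(d,b), holds(d,f), holds(e,a), holds(e,b), holds(e,d), holds(f,a), holds(f,b), holds(f,d)}  (36 atoms)
goal ⊆ F2  ⇒  h_max = 2

2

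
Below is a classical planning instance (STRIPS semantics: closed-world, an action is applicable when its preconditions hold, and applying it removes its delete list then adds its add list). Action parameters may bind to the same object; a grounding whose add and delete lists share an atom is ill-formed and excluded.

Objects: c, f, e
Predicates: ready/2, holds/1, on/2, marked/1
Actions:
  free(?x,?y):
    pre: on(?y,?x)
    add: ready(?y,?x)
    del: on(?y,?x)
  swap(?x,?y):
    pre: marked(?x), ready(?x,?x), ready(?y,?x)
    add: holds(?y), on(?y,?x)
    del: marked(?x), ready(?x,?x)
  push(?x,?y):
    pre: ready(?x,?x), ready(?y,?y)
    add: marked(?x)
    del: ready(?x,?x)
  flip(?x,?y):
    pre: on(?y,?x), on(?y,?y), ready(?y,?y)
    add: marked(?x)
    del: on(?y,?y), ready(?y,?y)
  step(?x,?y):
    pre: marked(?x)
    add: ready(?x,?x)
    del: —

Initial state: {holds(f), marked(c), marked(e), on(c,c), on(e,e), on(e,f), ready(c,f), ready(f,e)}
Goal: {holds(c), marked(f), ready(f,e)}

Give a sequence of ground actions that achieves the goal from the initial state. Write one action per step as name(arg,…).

free(c,c); swap(c,c); step(e,c); flip(f,e)

1. free(c,c)  →  {holds(f), marked(c), marked(e), on(e,e), on(e,f), ready(c,c), ready(c,f), ready(f,e)}
2. swap(c,c)  →  {holds(c), holds(f), marked(e), on(c,c), on(e,e), on(e,f), ready(c,f), ready(f,e)}
3. step(e,c)  →  {holds(c), holds(f), marked(e), on(c,c), on(e,e), on(e,f), ready(c,f), ready(e,e), ready(f,e)}
4. flip(f,e)  →  {holds(c), holds(f), marked(e), marked(f), on(c,c), on(e,f), ready(c,f), ready(f,e)}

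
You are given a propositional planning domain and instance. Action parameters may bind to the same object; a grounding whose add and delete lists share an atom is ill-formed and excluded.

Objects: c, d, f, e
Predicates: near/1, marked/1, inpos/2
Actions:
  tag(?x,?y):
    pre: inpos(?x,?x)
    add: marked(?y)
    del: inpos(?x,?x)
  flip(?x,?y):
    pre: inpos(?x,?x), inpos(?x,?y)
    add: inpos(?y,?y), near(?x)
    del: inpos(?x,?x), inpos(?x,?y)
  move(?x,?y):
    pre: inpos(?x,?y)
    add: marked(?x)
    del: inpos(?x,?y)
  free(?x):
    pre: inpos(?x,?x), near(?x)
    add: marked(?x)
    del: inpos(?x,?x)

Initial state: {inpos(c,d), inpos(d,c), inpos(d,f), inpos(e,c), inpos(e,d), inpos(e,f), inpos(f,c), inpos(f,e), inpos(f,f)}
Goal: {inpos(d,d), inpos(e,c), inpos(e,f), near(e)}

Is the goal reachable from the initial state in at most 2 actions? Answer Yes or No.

1. flip(f,e)  →  {inpos(c,d), inpos(d,c), inpos(d,f), inpos(e,c), inpos(e,d), inpos(e,e), inpos(e,f), inpos(f,c), near(f)}
2. flip(e,d)  →  {inpos(c,d), inpos(d,c), inpos(d,d), inpos(d,f), inpos(e,c), inpos(e,f), inpos(f,c), near(e), near(f)}
optimal plan length = 2; 2 ≤ 2

Yes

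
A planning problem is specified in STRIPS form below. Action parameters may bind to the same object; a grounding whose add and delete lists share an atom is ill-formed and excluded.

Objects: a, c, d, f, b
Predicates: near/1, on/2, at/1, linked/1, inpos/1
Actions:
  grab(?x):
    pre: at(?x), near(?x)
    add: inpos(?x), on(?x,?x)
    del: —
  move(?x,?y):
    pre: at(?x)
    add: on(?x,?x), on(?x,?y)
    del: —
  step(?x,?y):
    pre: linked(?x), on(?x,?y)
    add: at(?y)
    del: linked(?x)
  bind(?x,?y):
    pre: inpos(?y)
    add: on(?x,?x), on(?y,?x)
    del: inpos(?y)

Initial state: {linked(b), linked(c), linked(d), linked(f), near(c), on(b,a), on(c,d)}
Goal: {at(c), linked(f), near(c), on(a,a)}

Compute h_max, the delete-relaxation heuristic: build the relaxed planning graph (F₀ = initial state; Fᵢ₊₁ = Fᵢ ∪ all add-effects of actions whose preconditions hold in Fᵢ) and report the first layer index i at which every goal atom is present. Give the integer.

3

F0 = init (7 atoms)
F1 = F0 ∪ {at(a), at(d)}  (9 atoms)
F2 = F1 ∪ {on(a,a), on(a,b), on(a,c), on(a,d), on(a,f), on(d,a), on(d,b), on(d,c), on(d,d), on(d,f)}  (19 atoms)
F3 = F2 ∪ {at(b), at(c), at(f)}  (22 atoms)
goal ⊆ F3  ⇒  h_max = 3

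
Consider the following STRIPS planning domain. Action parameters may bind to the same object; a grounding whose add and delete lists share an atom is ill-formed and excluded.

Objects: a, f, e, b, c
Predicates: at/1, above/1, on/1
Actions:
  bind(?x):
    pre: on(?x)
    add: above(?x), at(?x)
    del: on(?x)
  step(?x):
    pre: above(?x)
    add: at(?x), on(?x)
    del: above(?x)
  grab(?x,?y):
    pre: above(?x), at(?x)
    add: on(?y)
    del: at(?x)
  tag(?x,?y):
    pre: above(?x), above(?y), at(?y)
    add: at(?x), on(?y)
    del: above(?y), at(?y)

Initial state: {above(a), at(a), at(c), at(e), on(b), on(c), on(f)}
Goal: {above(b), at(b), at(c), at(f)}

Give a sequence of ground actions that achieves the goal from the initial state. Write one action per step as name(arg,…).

bind(f); bind(b)

1. bind(f)  →  {above(a), above(f), at(a), at(c), at(e), at(f), on(b), on(c)}
2. bind(b)  →  {above(a), above(b), above(f), at(a), at(b), at(c), at(e), at(f), on(c)}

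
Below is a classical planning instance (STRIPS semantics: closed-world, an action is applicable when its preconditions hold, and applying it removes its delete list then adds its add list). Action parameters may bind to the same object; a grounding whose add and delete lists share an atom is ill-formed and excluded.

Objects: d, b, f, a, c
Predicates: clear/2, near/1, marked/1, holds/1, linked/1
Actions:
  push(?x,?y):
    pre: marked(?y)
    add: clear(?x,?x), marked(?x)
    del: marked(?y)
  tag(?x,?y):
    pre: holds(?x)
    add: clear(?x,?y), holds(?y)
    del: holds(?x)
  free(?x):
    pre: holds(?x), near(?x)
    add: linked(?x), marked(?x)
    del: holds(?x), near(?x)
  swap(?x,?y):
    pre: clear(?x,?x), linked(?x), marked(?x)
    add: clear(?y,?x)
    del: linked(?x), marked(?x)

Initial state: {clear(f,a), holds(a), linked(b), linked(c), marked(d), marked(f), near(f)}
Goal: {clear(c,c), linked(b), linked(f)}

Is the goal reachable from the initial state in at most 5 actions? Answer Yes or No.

1. push(c,d)  →  {clear(c,c), clear(f,a), holds(a), linked(b), linked(c), marked(c), marked(f), near(f)}
2. tag(a,f)  →  {clear(a,f), clear(c,c), clear(f,a), holds(f), linked(b), linked(c), marked(c), marked(f), near(f)}
3. free(f)  →  {clear(a,f), clear(c,c), clear(f,a), linked(b), linked(c), linked(f), marked(c), marked(f)}
optimal plan length = 3; 3 ≤ 5

Yes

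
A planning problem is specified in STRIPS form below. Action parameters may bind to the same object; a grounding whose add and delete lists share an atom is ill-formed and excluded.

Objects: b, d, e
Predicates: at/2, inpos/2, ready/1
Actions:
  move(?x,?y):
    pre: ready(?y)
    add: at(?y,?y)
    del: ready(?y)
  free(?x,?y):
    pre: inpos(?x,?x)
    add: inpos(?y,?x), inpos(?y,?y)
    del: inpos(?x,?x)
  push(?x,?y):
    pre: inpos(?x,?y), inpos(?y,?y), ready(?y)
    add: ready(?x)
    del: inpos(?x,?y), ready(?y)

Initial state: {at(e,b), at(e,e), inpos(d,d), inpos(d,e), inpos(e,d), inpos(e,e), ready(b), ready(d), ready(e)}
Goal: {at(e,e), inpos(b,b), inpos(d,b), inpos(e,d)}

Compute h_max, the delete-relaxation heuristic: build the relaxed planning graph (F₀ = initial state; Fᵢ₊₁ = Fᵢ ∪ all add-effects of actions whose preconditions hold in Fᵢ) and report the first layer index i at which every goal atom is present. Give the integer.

2

F0 = init (9 atoms)
F1 = F0 ∪ {at(b,b), at(d,d), inpos(b,b), inpos(b,d), inpos(b,e)}  (14 atoms)
F2 = F1 ∪ {inpos(d,b), inpos(e,b)}  (16 atoms)
goal ⊆ F2  ⇒  h_max = 2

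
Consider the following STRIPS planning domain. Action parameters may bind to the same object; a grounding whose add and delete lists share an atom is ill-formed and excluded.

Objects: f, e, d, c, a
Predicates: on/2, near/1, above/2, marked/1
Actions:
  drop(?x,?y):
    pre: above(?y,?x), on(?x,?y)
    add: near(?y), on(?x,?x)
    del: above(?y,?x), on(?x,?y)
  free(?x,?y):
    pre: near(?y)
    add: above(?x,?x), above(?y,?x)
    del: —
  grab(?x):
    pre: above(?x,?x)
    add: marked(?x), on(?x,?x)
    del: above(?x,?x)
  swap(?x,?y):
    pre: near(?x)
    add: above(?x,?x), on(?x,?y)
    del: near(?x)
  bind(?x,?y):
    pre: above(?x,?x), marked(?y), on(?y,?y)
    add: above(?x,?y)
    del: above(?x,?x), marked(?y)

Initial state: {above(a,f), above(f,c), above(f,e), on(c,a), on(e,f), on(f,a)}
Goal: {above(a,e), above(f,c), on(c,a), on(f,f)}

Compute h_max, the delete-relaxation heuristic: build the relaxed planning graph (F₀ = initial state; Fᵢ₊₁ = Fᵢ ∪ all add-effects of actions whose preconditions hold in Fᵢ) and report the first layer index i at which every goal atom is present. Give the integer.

F0 = init (6 atoms)
F1 = F0 ∪ {near(a), near(f), on(e,e), on(f,f)}  (10 atoms)
F2 = F1 ∪ {above(a,a), above(a,c), above(a,d), above(a,e), above(c,c), above(d,d), above(e,e), above(f,a), above(f,d), above(f,f), on(a,a), on(a,c), on(a,d), on(a,e), on(a,f), on(f,c), on(f,d), on(f,e)}  (28 atoms)
goal ⊆ F2  ⇒  h_max = 2

2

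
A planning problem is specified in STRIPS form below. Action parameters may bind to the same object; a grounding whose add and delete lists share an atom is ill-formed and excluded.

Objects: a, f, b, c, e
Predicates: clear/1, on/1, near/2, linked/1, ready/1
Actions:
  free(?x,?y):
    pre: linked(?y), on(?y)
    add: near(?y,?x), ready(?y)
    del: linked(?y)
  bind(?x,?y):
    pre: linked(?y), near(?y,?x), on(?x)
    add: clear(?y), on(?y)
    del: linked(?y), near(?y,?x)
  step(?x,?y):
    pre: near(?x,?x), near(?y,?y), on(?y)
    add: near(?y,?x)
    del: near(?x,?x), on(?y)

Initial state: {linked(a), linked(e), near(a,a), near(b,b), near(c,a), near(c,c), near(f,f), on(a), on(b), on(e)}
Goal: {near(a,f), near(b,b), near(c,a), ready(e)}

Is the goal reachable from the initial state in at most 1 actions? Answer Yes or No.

1. free(a,e)  →  {linked(a), near(a,a), near(b,b), near(c,a), near(c,c), near(e,a), near(f,f), on(a), on(b), on(e), ready(e)}
2. free(f,a)  →  {near(a,a), near(a,f), near(b,b), near(c,a), near(c,c), near(e,a), near(f,f), on(a), on(b), on(e), ready(a), ready(e)}
optimal plan length = 2; 2 > 1

No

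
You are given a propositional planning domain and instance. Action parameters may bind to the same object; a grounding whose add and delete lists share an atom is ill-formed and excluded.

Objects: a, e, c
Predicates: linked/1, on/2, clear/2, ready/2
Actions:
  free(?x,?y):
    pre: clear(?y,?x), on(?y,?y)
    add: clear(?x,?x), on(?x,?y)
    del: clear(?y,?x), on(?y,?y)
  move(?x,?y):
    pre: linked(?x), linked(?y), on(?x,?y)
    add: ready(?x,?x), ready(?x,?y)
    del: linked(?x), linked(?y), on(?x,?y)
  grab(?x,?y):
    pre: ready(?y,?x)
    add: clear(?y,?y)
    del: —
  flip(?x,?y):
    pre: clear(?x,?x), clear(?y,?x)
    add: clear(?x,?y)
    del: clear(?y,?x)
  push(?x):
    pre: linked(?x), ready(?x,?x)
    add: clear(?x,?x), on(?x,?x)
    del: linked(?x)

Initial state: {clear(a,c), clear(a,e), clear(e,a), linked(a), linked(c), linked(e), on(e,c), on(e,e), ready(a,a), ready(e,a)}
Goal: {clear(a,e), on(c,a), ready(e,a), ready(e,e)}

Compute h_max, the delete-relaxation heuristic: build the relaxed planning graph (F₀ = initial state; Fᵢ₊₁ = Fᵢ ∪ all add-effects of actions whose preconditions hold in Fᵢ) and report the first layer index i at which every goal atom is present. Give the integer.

2

F0 = init (10 atoms)
F1 = F0 ∪ {clear(a,a), clear(e,e), on(a,a), on(a,e), ready(e,c), ready(e,e)}  (16 atoms)
F2 = F1 ∪ {clear(c,c), on(c,a), on(e,a), ready(a,e)}  (20 atoms)
goal ⊆ F2  ⇒  h_max = 2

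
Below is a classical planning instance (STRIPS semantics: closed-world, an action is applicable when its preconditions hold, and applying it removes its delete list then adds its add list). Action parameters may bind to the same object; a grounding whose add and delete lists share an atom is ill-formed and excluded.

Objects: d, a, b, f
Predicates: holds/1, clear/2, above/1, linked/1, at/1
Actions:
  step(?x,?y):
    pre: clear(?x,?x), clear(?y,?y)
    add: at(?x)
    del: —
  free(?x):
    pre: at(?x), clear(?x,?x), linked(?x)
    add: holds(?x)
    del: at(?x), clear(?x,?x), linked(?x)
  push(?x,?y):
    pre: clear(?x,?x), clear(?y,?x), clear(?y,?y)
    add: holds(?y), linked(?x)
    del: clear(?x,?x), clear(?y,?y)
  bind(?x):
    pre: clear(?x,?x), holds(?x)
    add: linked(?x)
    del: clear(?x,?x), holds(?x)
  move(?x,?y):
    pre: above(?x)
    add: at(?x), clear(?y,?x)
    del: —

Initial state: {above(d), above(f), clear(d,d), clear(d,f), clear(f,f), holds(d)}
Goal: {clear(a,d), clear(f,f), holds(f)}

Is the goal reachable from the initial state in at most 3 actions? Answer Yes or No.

Yes

1. push(f,f)  →  {above(d), above(f), clear(d,d), clear(d,f), holds(d), holds(f), linked(f)}
2. move(d,a)  →  {above(d), above(f), at(d), clear(a,d), clear(d,d), clear(d,f), holds(d), holds(f), linked(f)}
3. move(f,f)  →  {above(d), above(f), at(d), at(f), clear(a,d), clear(d,d), clear(d,f), clear(f,f), holds(d), holds(f), linked(f)}
optimal plan length = 3; 3 ≤ 3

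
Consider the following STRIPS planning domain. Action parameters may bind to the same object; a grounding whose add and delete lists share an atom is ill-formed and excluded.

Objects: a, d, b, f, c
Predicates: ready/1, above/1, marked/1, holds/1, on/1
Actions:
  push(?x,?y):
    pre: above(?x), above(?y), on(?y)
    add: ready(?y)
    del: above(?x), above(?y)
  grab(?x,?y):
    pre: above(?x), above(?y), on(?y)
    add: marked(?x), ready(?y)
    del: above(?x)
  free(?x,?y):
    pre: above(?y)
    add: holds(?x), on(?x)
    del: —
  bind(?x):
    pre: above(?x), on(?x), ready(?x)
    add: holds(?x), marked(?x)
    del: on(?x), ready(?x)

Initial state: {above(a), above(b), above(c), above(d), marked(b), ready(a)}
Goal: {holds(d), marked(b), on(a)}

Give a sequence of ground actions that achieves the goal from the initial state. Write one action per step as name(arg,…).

1. free(a,a)  →  {above(a), above(b), above(c), above(d), holds(a), marked(b), on(a), ready(a)}
2. free(d,a)  →  {above(a), above(b), above(c), above(d), holds(a), holds(d), marked(b), on(a), on(d), ready(a)}

free(a,a); free(d,a)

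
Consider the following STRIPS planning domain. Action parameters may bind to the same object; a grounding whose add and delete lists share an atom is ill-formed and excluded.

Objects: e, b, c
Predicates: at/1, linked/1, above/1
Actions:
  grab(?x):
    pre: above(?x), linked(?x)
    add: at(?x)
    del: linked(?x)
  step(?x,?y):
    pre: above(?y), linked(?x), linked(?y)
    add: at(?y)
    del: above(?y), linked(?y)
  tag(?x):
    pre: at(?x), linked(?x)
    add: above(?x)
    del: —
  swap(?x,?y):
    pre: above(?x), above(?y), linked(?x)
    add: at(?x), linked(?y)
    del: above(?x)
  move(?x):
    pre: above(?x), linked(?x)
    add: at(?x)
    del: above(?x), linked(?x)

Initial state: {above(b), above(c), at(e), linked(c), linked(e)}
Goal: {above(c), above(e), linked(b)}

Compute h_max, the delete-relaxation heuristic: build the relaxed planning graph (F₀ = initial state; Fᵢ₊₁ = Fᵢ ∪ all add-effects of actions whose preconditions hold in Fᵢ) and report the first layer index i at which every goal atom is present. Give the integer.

1

F0 = init (5 atoms)
F1 = F0 ∪ {above(e), at(c), linked(b)}  (8 atoms)
goal ⊆ F1  ⇒  h_max = 1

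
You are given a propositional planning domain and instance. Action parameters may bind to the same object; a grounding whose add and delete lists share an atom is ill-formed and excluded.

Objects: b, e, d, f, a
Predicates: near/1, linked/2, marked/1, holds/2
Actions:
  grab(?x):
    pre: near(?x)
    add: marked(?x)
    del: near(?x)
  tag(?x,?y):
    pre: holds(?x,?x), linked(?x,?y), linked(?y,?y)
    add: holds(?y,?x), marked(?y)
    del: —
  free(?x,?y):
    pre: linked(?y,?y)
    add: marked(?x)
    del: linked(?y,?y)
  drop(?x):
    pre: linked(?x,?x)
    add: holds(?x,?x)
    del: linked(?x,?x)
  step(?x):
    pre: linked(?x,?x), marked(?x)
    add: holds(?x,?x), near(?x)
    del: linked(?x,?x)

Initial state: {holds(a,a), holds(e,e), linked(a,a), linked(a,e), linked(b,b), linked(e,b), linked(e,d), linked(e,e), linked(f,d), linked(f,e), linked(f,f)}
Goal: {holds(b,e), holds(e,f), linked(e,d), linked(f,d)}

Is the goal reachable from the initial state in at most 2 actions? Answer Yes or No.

1. tag(e,b)  →  {holds(a,a), holds(b,e), holds(e,e), linked(a,a), linked(a,e), linked(b,b), linked(e,b), linked(e,d), linked(e,e), linked(f,d), linked(f,e), linked(f,f), marked(b)}
2. drop(f)  →  {holds(a,a), holds(b,e), holds(e,e), holds(f,f), linked(a,a), linked(a,e), linked(b,b), linked(e,b), linked(e,d), linked(e,e), linked(f,d), linked(f,e), marked(b)}
3. tag(f,e)  →  {holds(a,a), holds(b,e), holds(e,e), holds(e,f), holds(f,f), linked(a,a), linked(a,e), linked(b,b), linked(e,b), linked(e,d), linked(e,e), linked(f,d), linked(f,e), marked(b), marked(e)}
optimal plan length = 3; 3 > 2

No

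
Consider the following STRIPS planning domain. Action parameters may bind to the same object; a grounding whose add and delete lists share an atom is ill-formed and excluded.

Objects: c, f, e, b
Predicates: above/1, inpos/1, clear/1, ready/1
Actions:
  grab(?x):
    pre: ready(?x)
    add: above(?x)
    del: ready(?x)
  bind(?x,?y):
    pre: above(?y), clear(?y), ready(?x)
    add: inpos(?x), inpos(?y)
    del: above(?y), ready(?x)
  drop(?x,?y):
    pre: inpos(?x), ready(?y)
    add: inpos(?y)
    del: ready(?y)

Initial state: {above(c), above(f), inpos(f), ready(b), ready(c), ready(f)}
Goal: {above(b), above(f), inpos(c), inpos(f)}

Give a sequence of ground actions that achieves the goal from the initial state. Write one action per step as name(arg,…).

grab(b); drop(f,c)

1. grab(b)  →  {above(b), above(c), above(f), inpos(f), ready(c), ready(f)}
2. drop(f,c)  →  {above(b), above(c), above(f), inpos(c), inpos(f), ready(f)}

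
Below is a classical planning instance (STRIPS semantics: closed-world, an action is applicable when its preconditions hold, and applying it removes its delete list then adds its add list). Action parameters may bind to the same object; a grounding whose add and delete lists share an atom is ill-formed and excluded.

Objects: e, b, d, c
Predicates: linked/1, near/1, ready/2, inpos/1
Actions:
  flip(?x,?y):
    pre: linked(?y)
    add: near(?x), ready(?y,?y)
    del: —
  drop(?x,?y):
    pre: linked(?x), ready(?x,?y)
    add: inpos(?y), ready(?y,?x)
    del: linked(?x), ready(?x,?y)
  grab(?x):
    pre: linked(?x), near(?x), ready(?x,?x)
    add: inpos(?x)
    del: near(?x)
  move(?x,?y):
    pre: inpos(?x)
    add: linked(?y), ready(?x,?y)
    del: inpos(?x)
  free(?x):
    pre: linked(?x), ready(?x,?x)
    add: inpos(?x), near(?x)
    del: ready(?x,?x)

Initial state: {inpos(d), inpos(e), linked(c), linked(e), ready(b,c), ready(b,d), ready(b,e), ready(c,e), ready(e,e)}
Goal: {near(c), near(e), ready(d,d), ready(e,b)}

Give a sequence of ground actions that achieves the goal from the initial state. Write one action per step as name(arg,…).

flip(e,e); flip(c,e); move(e,b); move(d,d)

1. flip(e,e)  →  {inpos(d), inpos(e), linked(c), linked(e), near(e), ready(b,c), ready(b,d), ready(b,e), ready(c,e), ready(e,e)}
2. flip(c,e)  →  {inpos(d), inpos(e), linked(c), linked(e), near(c), near(e), ready(b,c), ready(b,d), ready(b,e), ready(c,e), ready(e,e)}
3. move(e,b)  →  {inpos(d), linked(b), linked(c), linked(e), near(c), near(e), ready(b,c), ready(b,d), ready(b,e), ready(c,e), ready(e,b), ready(e,e)}
4. move(d,d)  →  {linked(b), linked(c), linked(d), linked(e), near(c), near(e), ready(b,c), ready(b,d), ready(b,e), ready(c,e), ready(d,d), ready(e,b), ready(e,e)}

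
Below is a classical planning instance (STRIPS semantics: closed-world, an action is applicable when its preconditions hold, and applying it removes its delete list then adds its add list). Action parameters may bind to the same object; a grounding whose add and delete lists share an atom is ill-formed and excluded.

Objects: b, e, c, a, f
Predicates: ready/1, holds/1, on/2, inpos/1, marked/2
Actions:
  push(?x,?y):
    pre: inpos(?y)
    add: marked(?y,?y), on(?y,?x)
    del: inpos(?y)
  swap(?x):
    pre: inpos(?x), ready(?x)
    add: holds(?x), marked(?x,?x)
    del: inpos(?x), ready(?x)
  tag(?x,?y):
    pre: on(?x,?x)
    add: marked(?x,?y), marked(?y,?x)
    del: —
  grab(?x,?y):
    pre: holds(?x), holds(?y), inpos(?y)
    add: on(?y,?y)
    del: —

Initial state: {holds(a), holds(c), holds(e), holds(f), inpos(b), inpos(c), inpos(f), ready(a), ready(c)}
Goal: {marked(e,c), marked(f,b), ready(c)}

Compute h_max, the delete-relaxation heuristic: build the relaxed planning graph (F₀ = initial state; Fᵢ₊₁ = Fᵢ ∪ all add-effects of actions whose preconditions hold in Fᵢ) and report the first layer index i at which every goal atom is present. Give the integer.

2

F0 = init (9 atoms)
F1 = F0 ∪ {marked(b,b), marked(c,c), marked(f,f), on(b,a), on(b,b), on(b,c), on(b,e), on(b,f), on(c,a), on(c,b), on(c,c), on(c,e), on(c,f), on(f,a), on(f,b), on(f,c), on(f,e), on(f,f)}  (27 atoms)
F2 = F1 ∪ {marked(a,b), marked(a,c), marked(a,f), marked(b,a), marked(b,c), marked(b,e), marked(b,f), marked(c,a), marked(c,b), marked(c,e), marked(c,f), marked(e,b), marked(e,c), marked(e,f), marked(f,a), marked(f,b), marked(f,c), marked(f,e)}  (45 atoms)
goal ⊆ F2  ⇒  h_max = 2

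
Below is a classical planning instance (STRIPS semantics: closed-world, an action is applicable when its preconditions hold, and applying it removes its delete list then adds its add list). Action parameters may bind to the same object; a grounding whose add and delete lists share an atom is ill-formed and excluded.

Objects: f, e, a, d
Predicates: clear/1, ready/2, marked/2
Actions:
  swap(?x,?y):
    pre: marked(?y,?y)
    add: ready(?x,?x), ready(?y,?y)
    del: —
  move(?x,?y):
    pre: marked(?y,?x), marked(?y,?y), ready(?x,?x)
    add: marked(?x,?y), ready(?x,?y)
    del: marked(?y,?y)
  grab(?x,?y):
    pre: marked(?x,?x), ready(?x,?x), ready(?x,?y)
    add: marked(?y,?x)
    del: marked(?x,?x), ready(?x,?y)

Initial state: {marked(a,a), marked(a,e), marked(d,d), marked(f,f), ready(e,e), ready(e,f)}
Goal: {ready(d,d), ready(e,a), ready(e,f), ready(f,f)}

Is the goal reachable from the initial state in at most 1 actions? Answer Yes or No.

1. swap(f,d)  →  {marked(a,a), marked(a,e), marked(d,d), marked(f,f), ready(d,d), ready(e,e), ready(e,f), ready(f,f)}
2. move(e,a)  →  {marked(a,e), marked(d,d), marked(e,a), marked(f,f), ready(d,d), ready(e,a), ready(e,e), ready(e,f), ready(f,f)}
optimal plan length = 2; 2 > 1

No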